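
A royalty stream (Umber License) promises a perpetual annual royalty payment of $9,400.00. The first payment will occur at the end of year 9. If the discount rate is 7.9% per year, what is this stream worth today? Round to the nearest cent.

Value at end of year 8: C / r = $9,400.00 / 0.079 = $118,987.3418
Discount to today: PV = $118,987.3418 / (1 + 0.079)^8 = $118,987.3418 / 1.837264 = $64,763.34

$64763.34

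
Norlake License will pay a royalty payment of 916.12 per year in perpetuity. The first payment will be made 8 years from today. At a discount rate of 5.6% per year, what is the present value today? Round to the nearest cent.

11171.64

Value at end of year 7: C / r = 916.12 / 0.056 = 16,359.2857
Discount to today: PV = 16,359.2857 / (1 + 0.056)^7 = 16,359.2857 / 1.464359 = 11,171.64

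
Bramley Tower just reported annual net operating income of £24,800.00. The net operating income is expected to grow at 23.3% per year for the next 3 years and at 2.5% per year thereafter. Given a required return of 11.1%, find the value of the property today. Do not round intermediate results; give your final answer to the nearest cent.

D_1 = 30578.40000
D_2 = 37703.16720
D_3 = 46488.00516
Terminal value at year 3: TV = D_3×(1+g_2)/(r−g_2) = 47650.20529/0.086 = 554072.15449
P_0 = D_1/(1+r)^1 + D_2/(1+r)^2 + D_3/(1+r)^3 + TV/(1+r)^3
    = 27523.31233 + 30545.67426 + 33899.92472 + 404039.80045 = 496008.71176

£496008.71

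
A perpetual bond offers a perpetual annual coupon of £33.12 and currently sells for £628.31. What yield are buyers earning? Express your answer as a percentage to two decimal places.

P = C/r ⇒ r = C/P = £33.12/£628.31 = 0.052713

5.27%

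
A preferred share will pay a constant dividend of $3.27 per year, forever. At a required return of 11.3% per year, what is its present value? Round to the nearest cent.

$28.94

Level perpetuity: PV = C / r = $3.27 / 0.113 = $28.94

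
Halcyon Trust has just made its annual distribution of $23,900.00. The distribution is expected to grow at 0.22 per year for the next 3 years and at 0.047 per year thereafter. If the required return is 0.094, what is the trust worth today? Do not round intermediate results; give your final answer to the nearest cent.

$827890.90

D_1 = 29158.00000
D_2 = 35572.76000
D_3 = 43398.76720
Terminal value at year 3: TV = D_3×(1+g_2)/(r−g_2) = 45438.50926/0.047 = 966776.79273
P_0 = D_1/(1+r)^1 + D_2/(1+r)^2 + D_3/(1+r)^3 + TV/(1+r)^3
    = 26652.65082 + 29722.33456 + 33145.56504 + 738370.35320 = 827890.90363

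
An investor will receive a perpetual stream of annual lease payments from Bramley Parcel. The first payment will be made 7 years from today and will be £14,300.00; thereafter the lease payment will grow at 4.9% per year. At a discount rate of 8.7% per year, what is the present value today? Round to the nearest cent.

£228126.21

Value at end of year 6: C₁ / (r − g) = £14,300.00 / (0.087 − 0.049) = £376,315.7895
Discount to today: PV = £376,315.7895 / (1 + 0.087)^6 = £376,315.7895 / 1.649595 = £228,126.21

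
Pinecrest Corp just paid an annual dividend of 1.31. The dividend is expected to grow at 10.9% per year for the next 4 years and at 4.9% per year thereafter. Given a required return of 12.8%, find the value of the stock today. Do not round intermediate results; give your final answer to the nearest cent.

21.28

D_1 = 1.45279
D_2 = 1.61114
D_3 = 1.78676
D_4 = 1.98152
Terminal value at year 4: TV = D_4×(1+g_2)/(r−g_2) = 2.07861/0.079 = 26.31152
P_0 = D_1/(1+r)^1 + D_2/(1+r)^2 + D_3/(1+r)^3 + D_4/(1+r)^4 + TV/(1+r)^4
    = 1.28793 + 1.26624 + 1.24491 + 1.22394 + 16.25210 = 21.27513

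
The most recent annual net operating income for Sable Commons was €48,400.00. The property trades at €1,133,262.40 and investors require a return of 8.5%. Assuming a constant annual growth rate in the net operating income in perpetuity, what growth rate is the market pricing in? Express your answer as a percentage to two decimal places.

4.06%

P = D₀(1+g)/(r−g) ⇒ P(r−g) = D₀(1+g) ⇒ g(P+D₀) = P·r − D₀
g = (P·r − D₀)/(P + D₀) = (€1,133,262.40×0.085 − €48,400.00) / (€1,133,262.40 + €48,400.00) = 0.040559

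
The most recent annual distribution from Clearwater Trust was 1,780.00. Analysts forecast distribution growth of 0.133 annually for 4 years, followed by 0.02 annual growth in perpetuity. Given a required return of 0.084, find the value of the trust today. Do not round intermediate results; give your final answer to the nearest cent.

D_1 = 2016.74000
D_2 = 2284.96642
D_3 = 2588.86695
D_4 = 2933.18626
Terminal value at year 4: TV = D_4×(1+g_2)/(r−g_2) = 2991.84998/0.064 = 46747.65600
P_0 = D_1/(1+r)^1 + D_2/(1+r)^2 + D_3/(1+r)^3 + D_4/(1+r)^4 + TV/(1+r)^4
    = 1860.46125 + 1944.55960 + 2032.45943 + 2124.33260 + 33856.55074 = 41818.36362

41818.36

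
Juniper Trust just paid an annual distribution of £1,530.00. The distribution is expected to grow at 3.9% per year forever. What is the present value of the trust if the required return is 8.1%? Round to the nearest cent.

D₁ = D₀ × (1 + g) = £1,530.00 × 1.039 = £1,589.6700
Growing perpetuity: P = D₁ / (r − g) = £1,589.6700 / (0.081 − 0.039) = £37,849.29

£37849.29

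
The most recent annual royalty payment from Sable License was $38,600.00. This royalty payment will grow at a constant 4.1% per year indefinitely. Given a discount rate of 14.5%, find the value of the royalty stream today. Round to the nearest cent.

$386371.15

D₁ = D₀ × (1 + g) = $38,600.00 × 1.041 = $40,182.6000
Growing perpetuity: P = D₁ / (r − g) = $40,182.6000 / (0.145 − 0.041) = $386,371.15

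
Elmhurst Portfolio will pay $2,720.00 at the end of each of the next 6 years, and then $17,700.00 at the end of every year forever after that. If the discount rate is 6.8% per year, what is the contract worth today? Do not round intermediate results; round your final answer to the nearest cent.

PV of 6-year annuity: $2,720.00 × [1 − (1+0.068)^−6] / 0.068 = 13045.42583
Perpetuity value at year 6: $17,700.00 / 0.068 = 260294.11765
PV of perpetuity: 260294.11765 / (1+0.068)^6 = 175402.92749
Total PV = 13045.42583 + 175402.92749 = 188448.35332

$188448.35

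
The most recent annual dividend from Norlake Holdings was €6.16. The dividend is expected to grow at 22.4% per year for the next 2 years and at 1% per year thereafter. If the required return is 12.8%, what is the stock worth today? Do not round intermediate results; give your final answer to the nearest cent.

€76.02

D_1 = 7.53984
D_2 = 9.22876
Terminal value at year 2: TV = D_2×(1+g_2)/(r−g_2) = 9.32105/0.118 = 78.99196
P_0 = D_1/(1+r)^1 + D_2/(1+r)^2 + TV/(1+r)^2
    = 6.68426 + 7.25313 + 62.08186 = 76.01924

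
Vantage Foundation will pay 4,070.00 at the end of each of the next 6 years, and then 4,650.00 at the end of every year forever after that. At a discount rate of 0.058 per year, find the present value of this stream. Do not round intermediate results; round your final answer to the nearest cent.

77302.36

PV of 6-year annuity: 4,070.00 × [1 − (1+0.058)^−6] / 0.058 = 20139.89013
Perpetuity value at year 6: 4,650.00 / 0.058 = 80172.41379
PV of perpetuity: 80172.41379 / (1+0.058)^6 = 57162.46561
Total PV = 20139.89013 + 57162.46561 = 77302.35574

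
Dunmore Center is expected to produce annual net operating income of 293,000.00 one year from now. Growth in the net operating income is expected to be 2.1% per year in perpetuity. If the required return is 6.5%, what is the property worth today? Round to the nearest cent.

Growing perpetuity: P = D₁ / (r − g) = 293,000.0000 / (0.065 − 0.021) = 6,659,090.91

6659090.91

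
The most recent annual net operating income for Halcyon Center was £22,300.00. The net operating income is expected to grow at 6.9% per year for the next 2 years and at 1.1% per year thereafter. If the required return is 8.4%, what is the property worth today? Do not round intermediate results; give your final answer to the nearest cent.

D_1 = 23838.70000
D_2 = 25483.57030
Terminal value at year 2: TV = D_2×(1+g_2)/(r−g_2) = 25763.88957/0.073 = 352929.99415
P_0 = D_1/(1+r)^1 + D_2/(1+r)^2 + TV/(1+r)^2
    = 21991.42066 + 21687.11134 + 300351.63784 = 344030.16984

£344030.17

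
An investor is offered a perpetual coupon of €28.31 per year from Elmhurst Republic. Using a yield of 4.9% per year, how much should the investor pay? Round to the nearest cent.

Level perpetuity: PV = C / r = €28.31 / 0.049 = €577.76

€577.76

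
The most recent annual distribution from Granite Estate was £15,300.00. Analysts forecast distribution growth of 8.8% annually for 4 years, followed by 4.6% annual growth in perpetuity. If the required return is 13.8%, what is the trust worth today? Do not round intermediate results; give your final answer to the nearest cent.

D_1 = 16646.40000
D_2 = 18111.28320
D_3 = 19705.07612
D_4 = 21439.12282
Terminal value at year 4: TV = D_4×(1+g_2)/(r−g_2) = 22425.32247/0.092 = 243753.50511
P_0 = D_1/(1+r)^1 + D_2/(1+r)^2 + D_3/(1+r)^3 + D_4/(1+r)^4 + TV/(1+r)^4
    = 14627.76801 + 13985.07170 + 13370.61337 + 12783.15232 + 145338.88404 = 200105.48945

£200105.49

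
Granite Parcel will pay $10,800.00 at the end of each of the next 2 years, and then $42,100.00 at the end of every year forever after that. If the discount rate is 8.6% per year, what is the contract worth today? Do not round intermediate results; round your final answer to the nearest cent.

$434174.51

PV of 2-year annuity: $10,800.00 × [1 − (1+0.086)^−2] / 0.086 = 19101.98101
Perpetuity value at year 2: $42,100.00 / 0.086 = 489534.88372
PV of perpetuity: 489534.88372 / (1+0.086)^2 = 415072.53181
Total PV = 19101.98101 + 415072.53181 = 434174.51282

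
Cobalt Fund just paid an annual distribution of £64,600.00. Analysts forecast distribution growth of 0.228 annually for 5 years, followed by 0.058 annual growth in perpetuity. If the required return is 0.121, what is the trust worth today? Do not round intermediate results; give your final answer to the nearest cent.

£2139498.15

D_1 = 79328.80000
D_2 = 97415.76640
D_3 = 119626.56114
D_4 = 146901.41708
D_5 = 180394.94017
Terminal value at year 5: TV = D_5×(1+g_2)/(r−g_2) = 190857.84670/0.063 = 3029489.63021
P_0 = D_1/(1+r)^1 + D_2/(1+r)^2 + D_3/(1+r)^3 + D_4/(1+r)^4 + D_5/(1+r)^5 + TV/(1+r)^5
    = 70766.10169 + 77520.76082 + 84920.15548 + 93025.82598 + 101905.18671 + 1711360.11972 = 2139498.15041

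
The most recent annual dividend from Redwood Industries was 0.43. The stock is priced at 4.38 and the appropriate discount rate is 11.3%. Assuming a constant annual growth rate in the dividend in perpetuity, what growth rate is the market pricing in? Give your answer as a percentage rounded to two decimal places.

P = D₀(1+g)/(r−g) ⇒ P(r−g) = D₀(1+g) ⇒ g(P+D₀) = P·r − D₀
g = (P·r − D₀)/(P + D₀) = (4.38×0.113 − 0.43) / (4.38 + 0.43) = 0.013501

1.35%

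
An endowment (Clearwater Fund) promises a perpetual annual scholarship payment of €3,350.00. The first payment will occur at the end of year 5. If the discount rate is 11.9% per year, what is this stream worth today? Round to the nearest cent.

Value at end of year 4: C / r = €3,350.00 / 0.119 = €28,151.2605
Discount to today: PV = €28,151.2605 / (1 + 0.119)^4 = €28,151.2605 / 1.567907 = €17,954.67

€17954.67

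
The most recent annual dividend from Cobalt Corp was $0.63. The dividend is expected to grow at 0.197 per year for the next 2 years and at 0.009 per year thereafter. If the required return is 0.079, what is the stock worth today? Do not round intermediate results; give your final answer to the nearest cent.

D_1 = 0.75411
D_2 = 0.90267
Terminal value at year 2: TV = D_2×(1+g_2)/(r−g_2) = 0.91079/0.07 = 13.01134
P_0 = D_1/(1+r)^1 + D_2/(1+r)^2 + TV/(1+r)^2
    = 0.69890 + 0.77533 + 11.17581 = 12.65004

$12.65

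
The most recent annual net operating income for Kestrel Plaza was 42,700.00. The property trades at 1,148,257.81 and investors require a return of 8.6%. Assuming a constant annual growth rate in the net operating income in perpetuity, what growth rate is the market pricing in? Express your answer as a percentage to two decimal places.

4.71%

P = D₀(1+g)/(r−g) ⇒ P(r−g) = D₀(1+g) ⇒ g(P+D₀) = P·r − D₀
g = (P·r − D₀)/(P + D₀) = (1,148,257.81×0.086 − 42,700.00) / (1,148,257.81 + 42,700.00) = 0.047063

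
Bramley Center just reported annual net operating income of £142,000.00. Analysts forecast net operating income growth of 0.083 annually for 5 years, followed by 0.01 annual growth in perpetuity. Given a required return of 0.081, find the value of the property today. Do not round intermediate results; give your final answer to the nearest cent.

£2752706.20

D_1 = 153786.00000
D_2 = 166550.23800
D_3 = 180373.90775
D_4 = 195344.94210
D_5 = 211558.57229
Terminal value at year 5: TV = D_5×(1+g_2)/(r−g_2) = 213674.15801/0.071 = 3009495.18330
P_0 = D_1/(1+r)^1 + D_2/(1+r)^2 + D_3/(1+r)^3 + D_4/(1+r)^4 + D_5/(1+r)^5 + TV/(1+r)^5
    = 142262.71970 + 142525.92548 + 142789.61821 + 143053.79882 + 143318.46820 + 2038755.67440 = 2752706.20481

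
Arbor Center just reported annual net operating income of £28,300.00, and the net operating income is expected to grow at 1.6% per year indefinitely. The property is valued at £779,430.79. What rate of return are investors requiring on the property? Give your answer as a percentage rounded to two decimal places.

5.29%

D₁ = £28,300.00 × 1.016 = £28,752.8000
P = D₁/(r − g) ⇒ r = D₁/P + g = £28,752.8000/£779,430.79 + 0.016 = 0.036889 + 0.016 = 0.052889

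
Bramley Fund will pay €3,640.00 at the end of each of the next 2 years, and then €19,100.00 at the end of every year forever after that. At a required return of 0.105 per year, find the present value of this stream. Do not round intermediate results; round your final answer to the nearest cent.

€155252.32

PV of 2-year annuity: €3,640.00 × [1 − (1+0.105)^−2] / 0.105 = 6275.21959
Perpetuity value at year 2: €19,100.00 / 0.105 = 181904.76190
PV of perpetuity: 181904.76190 / (1+0.105)^2 = 148977.09867
Total PV = 6275.21959 + 148977.09867 = 155252.31826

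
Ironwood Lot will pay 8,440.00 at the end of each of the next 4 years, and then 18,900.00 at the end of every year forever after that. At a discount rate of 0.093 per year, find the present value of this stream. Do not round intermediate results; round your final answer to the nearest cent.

169560.29

PV of 4-year annuity: 8,440.00 × [1 − (1+0.093)^−4] / 0.093 = 27164.14867
Perpetuity value at year 4: 18,900.00 / 0.093 = 203225.80645
PV of perpetuity: 203225.80645 / (1+0.093)^4 = 142396.13704
Total PV = 27164.14867 + 142396.13704 = 169560.28571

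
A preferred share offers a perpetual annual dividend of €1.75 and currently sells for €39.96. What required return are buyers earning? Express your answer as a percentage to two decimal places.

4.38%

P = C/r ⇒ r = C/P = €1.75/€39.96 = 0.043794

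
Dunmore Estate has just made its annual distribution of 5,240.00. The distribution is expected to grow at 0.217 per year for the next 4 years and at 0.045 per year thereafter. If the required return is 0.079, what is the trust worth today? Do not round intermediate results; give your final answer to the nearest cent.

D_1 = 6377.08000
D_2 = 7760.90636
D_3 = 9445.02304
D_4 = 11494.59304
Terminal value at year 4: TV = D_4×(1+g_2)/(r−g_2) = 12011.84973/0.034 = 353289.69784
P_0 = D_1/(1+r)^1 + D_2/(1+r)^2 + D_3/(1+r)^3 + D_4/(1+r)^4 + TV/(1+r)^4
    = 5910.17609 + 6666.06515 + 7518.62956 + 8480.23371 + 260642.47718 = 289217.58169

289217.58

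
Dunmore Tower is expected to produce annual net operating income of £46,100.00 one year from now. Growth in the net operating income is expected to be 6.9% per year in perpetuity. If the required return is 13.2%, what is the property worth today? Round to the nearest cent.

£731746.03

Growing perpetuity: P = D₁ / (r − g) = £46,100.0000 / (0.132 − 0.069) = £731,746.03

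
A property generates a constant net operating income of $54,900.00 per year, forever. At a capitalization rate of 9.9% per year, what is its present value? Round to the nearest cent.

Level perpetuity: PV = C / r = $54,900.00 / 0.099 = $554,545.45

$554545.45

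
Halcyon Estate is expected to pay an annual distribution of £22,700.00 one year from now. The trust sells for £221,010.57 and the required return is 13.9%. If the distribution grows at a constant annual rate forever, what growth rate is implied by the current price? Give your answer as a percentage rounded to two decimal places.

P = D₁/(r−g) ⇒ g = r − D₁/P = 0.139 − £22,700.00/£221,010.57 = 0.036290

3.63%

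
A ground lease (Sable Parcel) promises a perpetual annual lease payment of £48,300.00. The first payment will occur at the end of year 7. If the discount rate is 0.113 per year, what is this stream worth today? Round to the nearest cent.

Value at end of year 6: C / r = £48,300.00 / 0.113 = £427,433.6283
Discount to today: PV = £427,433.6283 / (1 + 0.113)^6 = £427,433.6283 / 1.900951 = £224,852.49

£224852.49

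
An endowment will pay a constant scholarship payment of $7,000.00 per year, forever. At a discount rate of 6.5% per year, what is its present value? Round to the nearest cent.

Level perpetuity: PV = C / r = $7,000.00 / 0.065 = $107,692.31

$107692.31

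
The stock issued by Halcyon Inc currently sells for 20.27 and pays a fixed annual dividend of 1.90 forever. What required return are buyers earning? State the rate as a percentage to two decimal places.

9.37%

P = C/r ⇒ r = C/P = 1.90/20.27 = 0.093735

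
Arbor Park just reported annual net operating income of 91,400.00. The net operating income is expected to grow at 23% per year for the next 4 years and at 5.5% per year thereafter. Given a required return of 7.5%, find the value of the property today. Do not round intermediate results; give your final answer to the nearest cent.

8781130.03

D_1 = 112422.00000
D_2 = 138279.06000
D_3 = 170083.24380
D_4 = 209202.38987
Terminal value at year 4: TV = D_4×(1+g_2)/(r−g_2) = 220708.52132/0.02 = 11035426.06585
P_0 = D_1/(1+r)^1 + D_2/(1+r)^2 + D_3/(1+r)^3 + D_4/(1+r)^4 + TV/(1+r)^4
    = 104578.60465 + 119657.38021 + 136910.30479 + 156650.86037 + 8263332.88442 = 8781130.03444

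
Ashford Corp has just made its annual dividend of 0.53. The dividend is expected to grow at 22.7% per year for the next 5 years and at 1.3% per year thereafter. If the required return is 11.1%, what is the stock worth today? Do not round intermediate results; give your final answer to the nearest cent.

12.61

D_1 = 0.65031
D_2 = 0.79793
D_3 = 0.97906
D_4 = 1.20131
D_5 = 1.47400
Terminal value at year 5: TV = D_5×(1+g_2)/(r−g_2) = 1.49317/0.098 = 15.23639
P_0 = D_1/(1+r)^1 + D_2/(1+r)^2 + D_3/(1+r)^3 + D_4/(1+r)^4 + D_5/(1+r)^5 + TV/(1+r)^5
    = 0.58534 + 0.64645 + 0.71395 + 0.78849 + 0.87082 + 9.00144 = 12.60649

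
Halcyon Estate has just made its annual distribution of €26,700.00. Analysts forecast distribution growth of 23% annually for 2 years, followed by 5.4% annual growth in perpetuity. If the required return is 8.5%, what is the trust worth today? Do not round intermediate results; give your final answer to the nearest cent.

€1231232.38

D_1 = 32841.00000
D_2 = 40394.43000
Terminal value at year 2: TV = D_2×(1+g_2)/(r−g_2) = 42575.72922/0.031 = 1373410.62000
P_0 = D_1/(1+r)^1 + D_2/(1+r)^2 + TV/(1+r)^2
    = 30268.20276 + 34313.26212 + 1166650.91210 = 1231232.37699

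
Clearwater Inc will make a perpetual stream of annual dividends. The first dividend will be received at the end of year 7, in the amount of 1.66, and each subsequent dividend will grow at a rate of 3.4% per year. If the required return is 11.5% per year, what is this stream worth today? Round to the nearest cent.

10.67

Value at end of year 6: C₁ / (r − g) = 1.66 / (0.115 − 0.034) = 20.4938
Discount to today: PV = 20.4938 / (1 + 0.115)^6 = 20.4938 / 1.921539 = 10.67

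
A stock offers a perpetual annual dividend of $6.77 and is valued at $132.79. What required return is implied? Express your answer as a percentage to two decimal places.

5.10%

P = C/r ⇒ r = C/P = $6.77/$132.79 = 0.050983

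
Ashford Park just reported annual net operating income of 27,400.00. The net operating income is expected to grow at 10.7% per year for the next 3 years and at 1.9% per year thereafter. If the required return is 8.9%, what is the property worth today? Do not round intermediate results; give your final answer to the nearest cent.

D_1 = 30331.80000
D_2 = 33577.30260
D_3 = 37170.07398
Terminal value at year 3: TV = D_3×(1+g_2)/(r−g_2) = 37876.30538/0.07 = 541090.07691
P_0 = D_1/(1+r)^1 + D_2/(1+r)^2 + D_3/(1+r)^3 + TV/(1+r)^3
    = 27852.89256 + 28313.27095 + 28781.25890 + 418972.89743 = 503920.31985

503920.32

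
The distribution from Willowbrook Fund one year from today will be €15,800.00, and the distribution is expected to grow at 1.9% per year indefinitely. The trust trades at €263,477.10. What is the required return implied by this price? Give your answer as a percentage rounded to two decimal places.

7.90%

P = D₁/(r − g) ⇒ r = D₁/P + g = €15,800.0000/€263,477.10 + 0.019 = 0.059967 + 0.019 = 0.078967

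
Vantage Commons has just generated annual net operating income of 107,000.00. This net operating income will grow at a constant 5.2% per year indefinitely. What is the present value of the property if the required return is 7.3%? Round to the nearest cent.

5360190.48

D₁ = D₀ × (1 + g) = 107,000.00 × 1.052 = 112,564.0000
Growing perpetuity: P = D₁ / (r − g) = 112,564.0000 / (0.073 − 0.052) = 5,360,190.48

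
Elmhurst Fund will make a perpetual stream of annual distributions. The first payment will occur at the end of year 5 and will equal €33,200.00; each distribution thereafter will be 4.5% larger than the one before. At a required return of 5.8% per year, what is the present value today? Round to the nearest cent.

Value at end of year 4: C₁ / (r − g) = €33,200.00 / (0.058 − 0.045) = €2,553,846.1538
Discount to today: PV = €2,553,846.1538 / (1 + 0.058)^4 = €2,553,846.1538 / 1.252976 = €2,038,224.70

€2038224.70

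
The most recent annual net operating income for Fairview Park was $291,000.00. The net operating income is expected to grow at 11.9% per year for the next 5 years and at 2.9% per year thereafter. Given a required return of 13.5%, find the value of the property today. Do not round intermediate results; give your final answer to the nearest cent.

$4025931.11

D_1 = 325629.00000
D_2 = 364378.85100
D_3 = 407739.93427
D_4 = 456260.98645
D_5 = 510556.04383
Terminal value at year 5: TV = D_5×(1+g_2)/(r−g_2) = 525362.16911/0.106 = 4956246.87835
P_0 = D_1/(1+r)^1 + D_2/(1+r)^2 + D_3/(1+r)^3 + D_4/(1+r)^4 + D_5/(1+r)^5 + TV/(1+r)^5
    = 286897.79736 + 282853.42312 + 278866.06209 + 274934.91055 + 271059.17613 + 2631319.73811 = 4025931.10737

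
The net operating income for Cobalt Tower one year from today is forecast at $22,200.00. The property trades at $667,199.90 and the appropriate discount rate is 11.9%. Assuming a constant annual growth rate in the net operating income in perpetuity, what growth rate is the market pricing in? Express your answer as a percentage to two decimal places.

P = D₁/(r−g) ⇒ g = r − D₁/P = 0.119 − $22,200.00/$667,199.90 = 0.085727

8.57%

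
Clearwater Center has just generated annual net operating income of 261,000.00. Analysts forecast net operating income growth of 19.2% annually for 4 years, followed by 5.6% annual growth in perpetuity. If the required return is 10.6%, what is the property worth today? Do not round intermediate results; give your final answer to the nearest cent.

8700713.62

D_1 = 311112.00000
D_2 = 370845.50400
D_3 = 442047.84077
D_4 = 526921.02620
Terminal value at year 4: TV = D_4×(1+g_2)/(r−g_2) = 556428.60366/0.05 = 11128572.07325
P_0 = D_1/(1+r)^1 + D_2/(1+r)^2 + D_3/(1+r)^3 + D_4/(1+r)^4 + TV/(1+r)^4
    = 281294.75588 + 303167.58500 + 326741.19468 + 352147.83369 + 7437362.24746 = 8700713.61670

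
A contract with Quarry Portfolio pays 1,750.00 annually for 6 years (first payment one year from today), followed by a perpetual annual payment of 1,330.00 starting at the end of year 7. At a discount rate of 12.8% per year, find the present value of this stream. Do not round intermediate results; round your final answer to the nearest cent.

PV of 6-year annuity: 1,750.00 × [1 − (1+0.128)^−6] / 0.128 = 7034.84958
Perpetuity value at year 6: 1,330.00 / 0.128 = 10390.62500
PV of perpetuity: 10390.62500 / (1+0.128)^6 = 5044.13932
Total PV = 7034.84958 + 5044.13932 = 12078.98890

12078.99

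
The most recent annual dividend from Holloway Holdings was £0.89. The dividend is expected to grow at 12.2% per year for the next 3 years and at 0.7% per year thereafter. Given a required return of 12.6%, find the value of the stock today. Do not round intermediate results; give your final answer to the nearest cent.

D_1 = 0.99858
D_2 = 1.12041
D_3 = 1.25710
Terminal value at year 3: TV = D_3×(1+g_2)/(r−g_2) = 1.26590/0.119 = 10.63778
P_0 = D_1/(1+r)^1 + D_2/(1+r)^2 + D_3/(1+r)^3 + TV/(1+r)^3
    = 0.88684 + 0.88369 + 0.88055 + 7.45137 = 10.10244

£10.10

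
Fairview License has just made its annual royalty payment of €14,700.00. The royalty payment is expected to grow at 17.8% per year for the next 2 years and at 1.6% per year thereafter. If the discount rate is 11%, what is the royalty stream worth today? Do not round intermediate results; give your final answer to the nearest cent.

D_1 = 17316.60000
D_2 = 20398.95480
Terminal value at year 2: TV = D_2×(1+g_2)/(r−g_2) = 20725.33808/0.094 = 220482.31997
P_0 = D_1/(1+r)^1 + D_2/(1+r)^2 + TV/(1+r)^2
    = 15600.54054 + 16556.24933 + 178948.39702 = 211105.18689

€211105.19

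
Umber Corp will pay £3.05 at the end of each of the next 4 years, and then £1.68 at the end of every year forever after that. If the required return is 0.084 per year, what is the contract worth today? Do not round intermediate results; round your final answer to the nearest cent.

PV of 4-year annuity: £3.05 × [1 − (1+0.084)^−4] / 0.084 = 10.01269
Perpetuity value at year 4: £1.68 / 0.084 = 20.00000
PV of perpetuity: 20.00000 / (1+0.084)^4 = 14.48481
Total PV = 10.01269 + 14.48481 = 24.49750

£24.50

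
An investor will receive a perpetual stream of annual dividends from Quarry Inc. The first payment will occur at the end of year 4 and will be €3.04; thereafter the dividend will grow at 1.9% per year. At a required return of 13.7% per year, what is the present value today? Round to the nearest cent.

€17.53

Value at end of year 3: C₁ / (r − g) = €3.04 / (0.137 − 0.019) = €25.7627
Discount to today: PV = €25.7627 / (1 + 0.137)^3 = €25.7627 / 1.469878 = €17.53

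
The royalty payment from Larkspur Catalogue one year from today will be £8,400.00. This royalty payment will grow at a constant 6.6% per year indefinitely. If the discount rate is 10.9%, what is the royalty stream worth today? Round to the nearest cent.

£195348.84

Growing perpetuity: P = D₁ / (r − g) = £8,400.0000 / (0.109 − 0.066) = £195,348.84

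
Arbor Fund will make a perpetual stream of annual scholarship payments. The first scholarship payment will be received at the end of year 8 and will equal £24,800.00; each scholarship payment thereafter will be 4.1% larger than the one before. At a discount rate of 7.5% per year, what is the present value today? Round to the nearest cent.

Value at end of year 7: C₁ / (r − g) = £24,800.00 / (0.075 − 0.041) = £729,411.7647
Discount to today: PV = £729,411.7647 / (1 + 0.075)^7 = £729,411.7647 / 1.659049 = £439,656.52

£439656.52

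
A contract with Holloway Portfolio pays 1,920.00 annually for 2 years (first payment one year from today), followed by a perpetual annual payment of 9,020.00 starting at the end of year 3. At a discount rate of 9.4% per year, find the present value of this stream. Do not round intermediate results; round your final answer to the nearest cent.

83535.19

PV of 2-year annuity: 1,920.00 × [1 − (1+0.094)^−2] / 0.094 = 3359.25724
Perpetuity value at year 2: 9,020.00 / 0.094 = 95957.44681
PV of perpetuity: 95957.44681 / (1+0.094)^2 = 80175.93623
Total PV = 3359.25724 + 80175.93623 = 83535.19347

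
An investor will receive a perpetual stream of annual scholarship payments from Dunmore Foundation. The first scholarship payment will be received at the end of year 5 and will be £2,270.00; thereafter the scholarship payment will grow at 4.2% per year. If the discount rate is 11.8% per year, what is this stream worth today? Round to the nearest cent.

£19118.11

Value at end of year 4: C₁ / (r − g) = £2,270.00 / (0.118 − 0.042) = £29,868.4211
Discount to today: PV = £29,868.4211 / (1 + 0.118)^4 = £29,868.4211 / 1.562310 = £19,118.11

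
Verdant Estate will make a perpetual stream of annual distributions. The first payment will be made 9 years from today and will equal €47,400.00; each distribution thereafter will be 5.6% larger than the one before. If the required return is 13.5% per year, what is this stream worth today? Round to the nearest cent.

Value at end of year 8: C₁ / (r − g) = €47,400.00 / (0.135 − 0.056) = €600,000.0000
Discount to today: PV = €600,000.0000 / (1 + 0.135)^8 = €600,000.0000 / 2.754019 = €217,863.44

€217863.44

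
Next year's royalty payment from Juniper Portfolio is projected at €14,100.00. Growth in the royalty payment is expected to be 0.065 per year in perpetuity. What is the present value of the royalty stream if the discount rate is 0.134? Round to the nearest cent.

€204347.83

Growing perpetuity: P = D₁ / (r − g) = €14,100.0000 / (0.134 − 0.065) = €204,347.83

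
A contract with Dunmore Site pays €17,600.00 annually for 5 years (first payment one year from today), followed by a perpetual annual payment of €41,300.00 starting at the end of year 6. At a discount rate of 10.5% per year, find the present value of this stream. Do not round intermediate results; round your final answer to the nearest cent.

PV of 5-year annuity: €17,600.00 × [1 − (1+0.105)^−5] / 0.105 = 65874.30473
Perpetuity value at year 5: €41,300.00 / 0.105 = 393333.33333
PV of perpetuity: 393333.33333 / (1+0.105)^5 = 238753.28870
Total PV = 65874.30473 + 238753.28870 = 304627.59344

€304627.59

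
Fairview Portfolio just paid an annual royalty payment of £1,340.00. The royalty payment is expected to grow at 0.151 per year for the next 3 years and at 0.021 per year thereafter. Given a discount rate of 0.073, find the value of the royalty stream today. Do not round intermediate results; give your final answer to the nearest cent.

D_1 = 1542.34000
D_2 = 1775.23334
D_3 = 2043.29357
Terminal value at year 3: TV = D_3×(1+g_2)/(r−g_2) = 2086.20274/0.052 = 40119.28345
P_0 = D_1/(1+r)^1 + D_2/(1+r)^2 + D_3/(1+r)^3 + TV/(1+r)^3
    = 1437.40913 + 1541.89927 + 1653.98514 + 32475.36207 = 37108.65561

£37108.66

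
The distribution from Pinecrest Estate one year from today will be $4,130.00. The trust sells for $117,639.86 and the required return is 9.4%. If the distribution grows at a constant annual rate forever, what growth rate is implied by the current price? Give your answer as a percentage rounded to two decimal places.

5.89%

P = D₁/(r−g) ⇒ g = r − D₁/P = 0.094 − $4,130.00/$117,639.86 = 0.058893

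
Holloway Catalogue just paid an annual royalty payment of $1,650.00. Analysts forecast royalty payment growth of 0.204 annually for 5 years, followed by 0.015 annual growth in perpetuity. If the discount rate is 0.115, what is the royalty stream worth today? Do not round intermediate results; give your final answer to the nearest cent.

D_1 = 1986.60000
D_2 = 2391.86640
D_3 = 2879.80715
D_4 = 3467.28780
D_5 = 4174.61452
Terminal value at year 5: TV = D_5×(1+g_2)/(r−g_2) = 4237.23373/0.1 = 42372.33733
P_0 = D_1/(1+r)^1 + D_2/(1+r)^2 + D_3/(1+r)^3 + D_4/(1+r)^4 + D_5/(1+r)^5 + TV/(1+r)^5
    = 1781.70404 + 1923.92077 + 2077.48933 + 2243.31584 + 2422.37872 + 24587.14396 = 35035.95266

$35035.95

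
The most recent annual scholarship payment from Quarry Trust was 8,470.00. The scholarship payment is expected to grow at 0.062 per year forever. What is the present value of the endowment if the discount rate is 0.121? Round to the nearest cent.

D₁ = D₀ × (1 + g) = 8,470.00 × 1.062 = 8,995.1400
Growing perpetuity: P = D₁ / (r − g) = 8,995.1400 / (0.121 − 0.062) = 152,460.00

152460.00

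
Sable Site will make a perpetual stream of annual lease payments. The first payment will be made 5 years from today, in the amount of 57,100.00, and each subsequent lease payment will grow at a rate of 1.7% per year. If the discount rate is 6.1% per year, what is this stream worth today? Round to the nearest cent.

1024051.73

Value at end of year 4: C₁ / (r − g) = 57,100.00 / (0.061 − 0.017) = 1,297,727.2727
Discount to today: PV = 1,297,727.2727 / (1 + 0.061)^4 = 1,297,727.2727 / 1.267248 = 1,024,051.73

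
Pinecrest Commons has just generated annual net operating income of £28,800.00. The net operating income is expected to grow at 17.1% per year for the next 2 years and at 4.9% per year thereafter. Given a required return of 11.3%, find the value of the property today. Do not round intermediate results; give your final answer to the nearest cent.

£584710.92

D_1 = 33724.80000
D_2 = 39491.74080
Terminal value at year 2: TV = D_2×(1+g_2)/(r−g_2) = 41426.83610/0.064 = 647294.31405
P_0 = D_1/(1+r)^1 + D_2/(1+r)^2 + TV/(1+r)^2
    = 30300.80863 + 31879.82651 + 522530.28131 = 584710.91644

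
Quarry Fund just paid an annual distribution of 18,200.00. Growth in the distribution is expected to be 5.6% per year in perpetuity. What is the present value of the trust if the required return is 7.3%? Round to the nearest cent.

D₁ = D₀ × (1 + g) = 18,200.00 × 1.056 = 19,219.2000
Growing perpetuity: P = D₁ / (r − g) = 19,219.2000 / (0.073 − 0.056) = 1,130,541.18

1130541.18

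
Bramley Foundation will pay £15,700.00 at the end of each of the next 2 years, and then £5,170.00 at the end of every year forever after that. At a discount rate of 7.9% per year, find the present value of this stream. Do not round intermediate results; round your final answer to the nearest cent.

PV of 2-year annuity: £15,700.00 × [1 − (1+0.079)^−2] / 0.079 = 28035.69021
Perpetuity value at year 2: £5,170.00 / 0.079 = 65443.03797
PV of perpetuity: 65443.03797 / (1+0.079)^2 = 56210.90305
Total PV = 28035.69021 + 56210.90305 = 84246.59325

£84246.59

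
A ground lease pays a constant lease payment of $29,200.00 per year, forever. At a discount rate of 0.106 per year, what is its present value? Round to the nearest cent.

Level perpetuity: PV = C / r = $29,200.00 / 0.106 = $275,471.70

$275471.70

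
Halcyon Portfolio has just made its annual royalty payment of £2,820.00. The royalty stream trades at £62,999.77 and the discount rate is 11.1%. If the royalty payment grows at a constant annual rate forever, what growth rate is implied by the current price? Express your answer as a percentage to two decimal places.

P = D₀(1+g)/(r−g) ⇒ P(r−g) = D₀(1+g) ⇒ g(P+D₀) = P·r − D₀
g = (P·r − D₀)/(P + D₀) = (£62,999.77×0.111 − £2,820.00) / (£62,999.77 + £2,820.00) = 0.063400

6.34%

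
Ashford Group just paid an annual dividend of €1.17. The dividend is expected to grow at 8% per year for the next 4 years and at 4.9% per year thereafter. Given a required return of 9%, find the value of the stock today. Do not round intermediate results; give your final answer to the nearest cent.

D_1 = 1.26360
D_2 = 1.36469
D_3 = 1.47386
D_4 = 1.59177
Terminal value at year 4: TV = D_4×(1+g_2)/(r−g_2) = 1.66977/0.041 = 40.72607
P_0 = D_1/(1+r)^1 + D_2/(1+r)^2 + D_3/(1+r)^3 + D_4/(1+r)^4 + TV/(1+r)^4
    = 1.15927 + 1.14863 + 1.13809 + 1.12765 + 28.85138 = 33.42502

€33.43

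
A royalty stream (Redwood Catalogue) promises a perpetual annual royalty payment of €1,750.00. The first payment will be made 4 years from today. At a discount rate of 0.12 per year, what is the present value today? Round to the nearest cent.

Value at end of year 3: C / r = €1,750.00 / 0.12 = €14,583.3333
Discount to today: PV = €14,583.3333 / (1 + 0.12)^3 = €14,583.3333 / 1.404928 = €10,380.13

€10380.13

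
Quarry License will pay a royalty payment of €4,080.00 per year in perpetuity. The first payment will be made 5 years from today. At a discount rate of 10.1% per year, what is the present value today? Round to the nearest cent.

Value at end of year 4: C / r = €4,080.00 / 0.101 = €40,396.0396
Discount to today: PV = €40,396.0396 / (1 + 0.101)^4 = €40,396.0396 / 1.469431 = €27,490.94

€27490.94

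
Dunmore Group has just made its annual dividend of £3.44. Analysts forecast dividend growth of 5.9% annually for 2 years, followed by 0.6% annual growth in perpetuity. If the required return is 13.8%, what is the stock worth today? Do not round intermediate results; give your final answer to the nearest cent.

£28.88

D_1 = 3.64296
D_2 = 3.85789
Terminal value at year 2: TV = D_2×(1+g_2)/(r−g_2) = 3.88104/0.132 = 29.40183
P_0 = D_1/(1+r)^1 + D_2/(1+r)^2 + TV/(1+r)^2
    = 3.20120 + 2.97897 + 22.70335 = 28.88351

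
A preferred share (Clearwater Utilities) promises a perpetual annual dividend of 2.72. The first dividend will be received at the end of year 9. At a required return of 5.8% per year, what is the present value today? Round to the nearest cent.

Value at end of year 8: C / r = 2.72 / 0.058 = 46.8966
Discount to today: PV = 46.8966 / (1 + 0.058)^8 = 46.8966 / 1.569948 = 29.87

29.87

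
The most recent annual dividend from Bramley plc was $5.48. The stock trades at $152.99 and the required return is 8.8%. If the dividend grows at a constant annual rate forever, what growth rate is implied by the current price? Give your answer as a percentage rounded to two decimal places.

P = D₀(1+g)/(r−g) ⇒ P(r−g) = D₀(1+g) ⇒ g(P+D₀) = P·r − D₀
g = (P·r − D₀)/(P + D₀) = ($152.99×0.088 − $5.48) / ($152.99 + $5.48) = 0.050376

5.04%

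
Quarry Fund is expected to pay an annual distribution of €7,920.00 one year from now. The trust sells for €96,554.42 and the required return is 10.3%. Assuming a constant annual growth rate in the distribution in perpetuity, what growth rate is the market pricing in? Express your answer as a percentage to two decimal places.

2.10%

P = D₁/(r−g) ⇒ g = r − D₁/P = 0.103 − €7,920.00/€96,554.42 = 0.020974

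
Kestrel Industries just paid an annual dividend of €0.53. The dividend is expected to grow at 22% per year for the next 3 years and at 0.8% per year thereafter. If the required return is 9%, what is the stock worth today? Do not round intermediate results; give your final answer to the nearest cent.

D_1 = 0.64660
D_2 = 0.78885
D_3 = 0.96240
Terminal value at year 3: TV = D_3×(1+g_2)/(r−g_2) = 0.97010/0.082 = 11.83047
P_0 = D_1/(1+r)^1 + D_2/(1+r)^2 + D_3/(1+r)^3 + TV/(1+r)^3
    = 0.59321 + 0.66396 + 0.74315 + 9.13529 = 11.13562

€11.14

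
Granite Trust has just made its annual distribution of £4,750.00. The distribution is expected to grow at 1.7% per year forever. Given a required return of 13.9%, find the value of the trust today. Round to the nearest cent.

£39596.31

D₁ = D₀ × (1 + g) = £4,750.00 × 1.017 = £4,830.7500
Growing perpetuity: P = D₁ / (r − g) = £4,830.7500 / (0.139 − 0.017) = £39,596.31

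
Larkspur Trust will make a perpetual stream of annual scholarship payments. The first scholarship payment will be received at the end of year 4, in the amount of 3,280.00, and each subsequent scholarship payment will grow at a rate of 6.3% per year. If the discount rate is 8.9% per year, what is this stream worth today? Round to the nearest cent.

97682.52

Value at end of year 3: C₁ / (r − g) = 3,280.00 / (0.089 − 0.063) = 126,153.8462
Discount to today: PV = 126,153.8462 / (1 + 0.089)^3 = 126,153.8462 / 1.291468 = 97,682.52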